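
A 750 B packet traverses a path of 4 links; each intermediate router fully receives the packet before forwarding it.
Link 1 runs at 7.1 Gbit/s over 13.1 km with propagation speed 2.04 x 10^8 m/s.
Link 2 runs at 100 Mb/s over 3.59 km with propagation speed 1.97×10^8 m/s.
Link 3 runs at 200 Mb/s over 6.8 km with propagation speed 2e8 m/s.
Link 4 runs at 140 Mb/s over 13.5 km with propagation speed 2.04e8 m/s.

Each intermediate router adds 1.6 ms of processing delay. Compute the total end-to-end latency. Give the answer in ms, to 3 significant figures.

L = 750 × 8 = 6000 bits.
Transmission delays (L/R per hop): 0.00084507, 0.06, 0.03, 0.0428571 ms; sum = 0.133702 ms.
Propagation delays (d/s per hop): 0.0642157, 0.0182234, 0.034, 0.0661765 ms; sum = 0.182616 ms.
Processing at 3 router(s): 3 × 1.6 ms = 4.8 ms.
End-to-end = 5.12 ms.

5.12 ms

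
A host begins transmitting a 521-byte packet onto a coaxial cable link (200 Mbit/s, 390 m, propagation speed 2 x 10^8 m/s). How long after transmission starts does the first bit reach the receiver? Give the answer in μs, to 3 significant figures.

1.95 μs

First bit experiences only propagation delay: d/s = 390/200000000 = 1.95 μs.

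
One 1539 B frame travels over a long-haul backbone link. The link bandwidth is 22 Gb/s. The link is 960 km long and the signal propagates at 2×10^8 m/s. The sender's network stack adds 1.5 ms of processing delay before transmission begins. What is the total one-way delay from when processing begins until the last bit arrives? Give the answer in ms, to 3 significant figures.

6.30 ms

L = 1539 × 8 = 12312 bits.
Transmission delay = L/R = 12312 / 22000000000 = 0.000559636 ms.
Propagation delay = d/s = 960000 m / 200000000 m/s = 4.8 ms.
Plus processing delay 1.5 ms = 1.5 ms.
Total = 6.30 ms.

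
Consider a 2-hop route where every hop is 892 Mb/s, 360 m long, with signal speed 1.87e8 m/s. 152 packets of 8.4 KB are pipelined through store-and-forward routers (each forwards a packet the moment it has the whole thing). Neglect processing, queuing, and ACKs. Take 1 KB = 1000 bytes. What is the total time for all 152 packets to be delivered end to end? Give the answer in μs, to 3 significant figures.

11500 μs

Per-hop transmission t_tx = L/R = 67200/892000000 = 75.3363 μs.
Per-hop propagation t_prop = 360/187000000 = 1.92513 μs.
Pipeline fill: first packet needs 2·t_tx to clear all hops; remaining 151 packets each add one t_tx.
Total = (2+152-1)·t_tx + 2·t_prop = 153·75.3363 + 2·1.92513 = 11500 μs.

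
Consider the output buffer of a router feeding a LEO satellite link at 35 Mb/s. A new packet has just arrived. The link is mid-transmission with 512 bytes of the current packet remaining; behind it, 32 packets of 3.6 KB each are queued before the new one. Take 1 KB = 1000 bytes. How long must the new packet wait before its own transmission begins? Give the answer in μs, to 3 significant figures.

26400 μs

Each queued packet: L/R = 28800/35000000 = 822.857 μs.
32 queued → 26331.4 μs.
Plus remaining 4096 bits of current packet: 117.029 μs.
Queuing delay = 26400 μs.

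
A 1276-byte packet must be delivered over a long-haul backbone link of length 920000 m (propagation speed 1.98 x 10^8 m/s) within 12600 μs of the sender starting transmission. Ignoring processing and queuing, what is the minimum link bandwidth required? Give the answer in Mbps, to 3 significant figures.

1.28 Mbps

L = 10208 bits.
Propagation delay = 920000 / 198000000 = 4646.46 μs.
Transmission budget = 12600 − 4646.46 = 7953.54 μs.
R ≥ L / t_tx = 10208 bits / 0.00795354 s = 1.28 Mbps.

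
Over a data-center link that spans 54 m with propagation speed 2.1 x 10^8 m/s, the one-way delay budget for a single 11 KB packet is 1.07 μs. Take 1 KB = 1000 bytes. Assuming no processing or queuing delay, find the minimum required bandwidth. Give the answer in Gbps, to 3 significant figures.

108 Gbps

L = 88000 bits.
Propagation delay = 54 / 210000000 = 0.257143 μs.
Transmission budget = 1.07 − 0.257143 = 0.812857 μs.
R ≥ L / t_tx = 88000 bits / 8.12857e-07 s = 108 Gbps.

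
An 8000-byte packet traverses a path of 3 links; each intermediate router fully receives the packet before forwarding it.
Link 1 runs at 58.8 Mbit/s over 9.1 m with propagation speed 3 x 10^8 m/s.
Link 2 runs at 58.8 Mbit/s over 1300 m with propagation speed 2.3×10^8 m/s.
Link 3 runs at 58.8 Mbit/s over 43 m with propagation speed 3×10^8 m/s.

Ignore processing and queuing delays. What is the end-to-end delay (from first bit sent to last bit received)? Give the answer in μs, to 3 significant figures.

3270 μs

L = 8000 × 8 = 64000 bits.
Transmission delay per hop = L/R = 64000/58800000 = 1088.44 μs; 3 hops → 3265.31 μs.
Propagation delays (d/s per hop): 0.0303333, 5.65217, 0.143333 μs; sum = 5.82584 μs.
End-to-end = 3270 μs.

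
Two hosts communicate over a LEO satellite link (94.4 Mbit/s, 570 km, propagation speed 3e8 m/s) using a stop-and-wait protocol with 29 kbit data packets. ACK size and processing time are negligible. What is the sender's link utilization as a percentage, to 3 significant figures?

t_tx = L/R = 29000/94400000 = 0.000307203 s.
t_prop = 570000/300000000 = 0.0019 s; RTT = 0.0038 s.
Cycle = t_tx + RTT = 0.0041072 s.
Utilization = t_tx / cycle = 0.000307203/0.0041072 = 7.48 %.

7.48 %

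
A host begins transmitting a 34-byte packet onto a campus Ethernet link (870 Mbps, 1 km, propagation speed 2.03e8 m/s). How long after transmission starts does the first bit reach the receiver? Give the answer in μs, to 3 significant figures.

4.93 μs

First bit experiences only propagation delay: d/s = 1000/2.03e+08 = 4.93 μs.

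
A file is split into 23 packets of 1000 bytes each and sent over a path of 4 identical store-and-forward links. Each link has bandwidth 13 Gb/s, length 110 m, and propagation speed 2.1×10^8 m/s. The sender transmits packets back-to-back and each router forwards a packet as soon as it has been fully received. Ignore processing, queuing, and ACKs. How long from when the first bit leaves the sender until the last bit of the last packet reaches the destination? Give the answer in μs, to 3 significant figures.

18.1 μs

Per-hop transmission t_tx = L/R = 8000/13000000000 = 0.615385 μs.
Per-hop propagation t_prop = 110/210000000 = 0.52381 μs.
Pipeline fill: first packet needs 4·t_tx to clear all hops; remaining 22 packets each add one t_tx.
Total = (4+23-1)·t_tx + 4·t_prop = 26·0.615385 + 4·0.52381 = 18.1 μs.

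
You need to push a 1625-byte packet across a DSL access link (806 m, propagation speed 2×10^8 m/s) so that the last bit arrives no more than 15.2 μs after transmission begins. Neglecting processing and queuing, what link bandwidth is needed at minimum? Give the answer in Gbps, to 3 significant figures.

L = 13000 bits.
Propagation delay = 806 / 200000000 = 4.03 μs.
Transmission budget = 15.2 − 4.03 = 11.17 μs.
R ≥ L / t_tx = 13000 bits / 1.117e-05 s = 1.16 Gbps.

1.16 Gbps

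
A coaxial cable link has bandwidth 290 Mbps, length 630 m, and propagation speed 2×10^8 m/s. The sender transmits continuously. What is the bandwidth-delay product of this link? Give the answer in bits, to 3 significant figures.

914 bits

Propagation delay = 630 / 200000000 = 3.15e-06 s.
BDP = R × t_prop = 290000000 × 3.15e-06 = 913.5 bits.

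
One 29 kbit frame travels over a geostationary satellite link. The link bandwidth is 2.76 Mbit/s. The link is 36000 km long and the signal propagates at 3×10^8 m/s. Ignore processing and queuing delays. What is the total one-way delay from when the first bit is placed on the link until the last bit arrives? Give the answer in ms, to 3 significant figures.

L = 29000 bits.
Transmission delay = L/R = 29000 / 2760000 = 10.5072 ms.
Propagation delay = d/s = 36000000 m / 300000000 m/s = 120 ms.
Total = 131 ms.

131 ms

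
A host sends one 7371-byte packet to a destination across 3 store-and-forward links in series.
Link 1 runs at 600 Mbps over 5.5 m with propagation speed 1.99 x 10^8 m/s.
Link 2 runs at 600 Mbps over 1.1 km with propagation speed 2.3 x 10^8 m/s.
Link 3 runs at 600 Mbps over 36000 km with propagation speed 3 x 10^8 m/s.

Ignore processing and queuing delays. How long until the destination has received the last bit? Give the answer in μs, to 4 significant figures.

L = 7371 × 8 = 58968 bits.
Transmission delay per hop = L/R = 58968/600000000 = 98.28 μs; 3 hops → 294.84 μs.
Propagation delays (d/s per hop): 0.0276382, 4.78261, 120000 μs; sum = 120005 μs.
End-to-end = 120300 μs.

120300 μs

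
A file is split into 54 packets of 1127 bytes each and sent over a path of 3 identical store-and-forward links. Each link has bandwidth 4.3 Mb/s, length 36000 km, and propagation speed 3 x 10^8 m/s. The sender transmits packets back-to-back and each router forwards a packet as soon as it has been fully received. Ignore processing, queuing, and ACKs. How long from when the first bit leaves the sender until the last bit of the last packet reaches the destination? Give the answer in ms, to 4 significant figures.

Per-hop transmission t_tx = L/R = 9016/4300000 = 2.09674 ms.
Per-hop propagation t_prop = 36000000/300000000 = 120 ms.
Pipeline fill: first packet needs 3·t_tx to clear all hops; remaining 53 packets each add one t_tx.
Total = (3+54-1)·t_tx + 3·t_prop = 56·2.09674 + 3·120 = 477.4 ms.

477.4 ms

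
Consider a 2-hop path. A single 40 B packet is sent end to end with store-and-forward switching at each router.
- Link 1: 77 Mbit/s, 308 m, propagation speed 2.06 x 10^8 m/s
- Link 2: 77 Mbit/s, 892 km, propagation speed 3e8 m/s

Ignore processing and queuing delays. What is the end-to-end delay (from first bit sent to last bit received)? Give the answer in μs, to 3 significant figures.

L = 40 × 8 = 320 bits.
Transmission delay per hop = L/R = 320/77000000 = 4.15584 μs; 2 hops → 8.31169 μs.
Propagation delays (d/s per hop): 1.49515, 2973.33 μs; sum = 2974.83 μs.
End-to-end = 2980 μs.

2980 μs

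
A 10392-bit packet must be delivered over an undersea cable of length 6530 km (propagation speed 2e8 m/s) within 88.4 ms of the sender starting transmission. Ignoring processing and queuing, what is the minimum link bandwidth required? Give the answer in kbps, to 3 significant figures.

Propagation delay = 6530000 / 200000000 = 32.65 ms.
Transmission budget = 88.4 − 32.65 = 55.75 ms.
R ≥ L / t_tx = 10392 bits / 0.05575 s = 186 kbps.

186 kbps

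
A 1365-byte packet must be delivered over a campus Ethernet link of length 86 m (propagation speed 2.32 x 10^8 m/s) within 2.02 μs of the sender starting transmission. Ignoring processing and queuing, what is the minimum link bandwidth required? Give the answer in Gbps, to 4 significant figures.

L = 10920 bits.
Propagation delay = 86 / 2.32e+08 = 0.37069 μs.
Transmission budget = 2.02 − 0.37069 = 1.64931 μs.
R ≥ L / t_tx = 10920 bits / 1.64931e-06 s = 6.621 Gbps.

6.621 Gbps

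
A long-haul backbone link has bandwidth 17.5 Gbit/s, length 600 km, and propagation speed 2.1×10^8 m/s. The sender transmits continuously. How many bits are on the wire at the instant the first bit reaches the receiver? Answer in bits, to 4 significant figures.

Propagation delay = 600000 / 210000000 = 0.00285714 s.
BDP = R × t_prop = 17500000000 × 0.00285714 = 50000000 bits.

50000000 bits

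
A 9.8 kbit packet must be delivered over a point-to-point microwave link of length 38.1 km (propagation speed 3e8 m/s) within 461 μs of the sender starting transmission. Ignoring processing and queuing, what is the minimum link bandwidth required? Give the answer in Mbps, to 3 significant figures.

29.3 Mbps

Propagation delay = 38100 / 300000000 = 127 μs.
Transmission budget = 461 − 127 = 334 μs.
R ≥ L / t_tx = 9800 bits / 0.000334 s = 29.3 Mbps.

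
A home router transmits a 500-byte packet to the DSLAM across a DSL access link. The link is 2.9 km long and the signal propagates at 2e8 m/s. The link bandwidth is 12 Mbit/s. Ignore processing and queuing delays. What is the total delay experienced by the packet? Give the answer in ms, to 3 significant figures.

0.348 ms

L = 500 × 8 = 4000 bits.
Transmission delay = L/R = 4000 / 12000000 = 0.333333 ms.
Propagation delay = d/s = 2900 m / 200000000 m/s = 0.0145 ms.
Total = 0.348 ms.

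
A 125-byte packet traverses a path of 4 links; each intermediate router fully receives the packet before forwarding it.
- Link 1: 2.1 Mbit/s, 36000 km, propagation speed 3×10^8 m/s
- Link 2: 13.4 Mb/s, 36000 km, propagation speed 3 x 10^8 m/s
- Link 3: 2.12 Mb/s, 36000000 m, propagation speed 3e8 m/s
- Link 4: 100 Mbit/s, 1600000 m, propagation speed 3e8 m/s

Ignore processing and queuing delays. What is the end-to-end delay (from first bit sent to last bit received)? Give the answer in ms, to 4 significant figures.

366.4 ms

L = 125 × 8 = 1000 bits.
Transmission delays (L/R per hop): 0.47619, 0.0746269, 0.471698, 0.01 ms; sum = 1.03252 ms.
Propagation delays (d/s per hop): 120, 120, 120, 5.33333 ms; sum = 365.333 ms.
End-to-end = 366.4 ms.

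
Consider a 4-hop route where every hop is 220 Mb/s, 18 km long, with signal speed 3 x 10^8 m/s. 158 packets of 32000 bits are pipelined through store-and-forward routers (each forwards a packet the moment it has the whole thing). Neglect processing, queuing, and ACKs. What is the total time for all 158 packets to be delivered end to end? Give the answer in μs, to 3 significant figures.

Per-hop transmission t_tx = L/R = 32000/220000000 = 145.455 μs.
Per-hop propagation t_prop = 18000/300000000 = 60 μs.
Pipeline fill: first packet needs 4·t_tx to clear all hops; remaining 157 packets each add one t_tx.
Total = (4+158-1)·t_tx + 4·t_prop = 161·145.455 + 4·60 = 23700 μs.

23700 μs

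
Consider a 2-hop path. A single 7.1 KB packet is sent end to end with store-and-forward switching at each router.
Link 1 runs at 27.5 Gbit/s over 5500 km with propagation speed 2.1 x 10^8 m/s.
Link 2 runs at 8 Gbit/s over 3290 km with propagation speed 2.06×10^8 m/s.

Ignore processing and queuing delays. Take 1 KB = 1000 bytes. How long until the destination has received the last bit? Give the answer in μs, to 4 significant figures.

L = 56800 bits.
Transmission delays (L/R per hop): 2.06545, 7.1 μs; sum = 9.16545 μs.
Propagation delays (d/s per hop): 26190.5, 15970.9 μs; sum = 42161.3 μs.
End-to-end = 42170 μs.

42170 μs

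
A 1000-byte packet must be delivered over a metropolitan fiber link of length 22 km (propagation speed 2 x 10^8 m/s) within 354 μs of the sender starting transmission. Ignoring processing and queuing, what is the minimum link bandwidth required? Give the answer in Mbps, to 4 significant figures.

L = 8000 bits.
Propagation delay = 22000 / 200000000 = 110 μs.
Transmission budget = 354 − 110 = 244 μs.
R ≥ L / t_tx = 8000 bits / 0.000244 s = 32.79 Mbps.

32.79 Mbps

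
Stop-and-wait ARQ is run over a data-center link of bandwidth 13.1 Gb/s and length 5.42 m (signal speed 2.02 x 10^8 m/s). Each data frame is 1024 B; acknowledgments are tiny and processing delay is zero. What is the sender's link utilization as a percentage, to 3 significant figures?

92.1 %

t_tx = L/R = 8192/13100000000 = 6.25344e-07 s.
t_prop = 5.42/202000000 = 2.68317e-08 s; RTT = 5.36634e-08 s.
Cycle = t_tx + RTT = 6.79007e-07 s.
Utilization = t_tx / cycle = 6.25344e-07/6.79007e-07 = 92.1 %.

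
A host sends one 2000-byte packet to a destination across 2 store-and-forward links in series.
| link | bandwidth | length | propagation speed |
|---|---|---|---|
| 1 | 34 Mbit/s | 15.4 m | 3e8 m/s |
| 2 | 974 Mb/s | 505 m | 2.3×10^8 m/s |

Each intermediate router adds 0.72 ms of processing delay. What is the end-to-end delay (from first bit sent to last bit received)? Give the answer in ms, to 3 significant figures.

1.21 ms

L = 2000 × 8 = 16000 bits.
Transmission delays (L/R per hop): 0.470588, 0.0164271 ms; sum = 0.487015 ms.
Propagation delays (d/s per hop): 5.13333e-05, 0.00219565 ms; sum = 0.00224699 ms.
Processing at 1 router(s): 1 × 0.72 ms = 0.72 ms.
End-to-end = 1.21 ms.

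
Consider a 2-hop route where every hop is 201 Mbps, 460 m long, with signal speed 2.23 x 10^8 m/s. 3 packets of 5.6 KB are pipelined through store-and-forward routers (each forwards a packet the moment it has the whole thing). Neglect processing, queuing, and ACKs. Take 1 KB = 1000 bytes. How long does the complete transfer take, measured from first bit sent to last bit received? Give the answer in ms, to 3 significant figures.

Per-hop transmission t_tx = L/R = 44800/201000000 = 0.222886 ms.
Per-hop propagation t_prop = 460/223000000 = 0.00206278 ms.
Pipeline fill: first packet needs 2·t_tx to clear all hops; remaining 2 packets each add one t_tx.
Total = (2+3-1)·t_tx + 2·t_prop = 4·0.222886 + 2·0.00206278 = 0.896 ms.

0.896 ms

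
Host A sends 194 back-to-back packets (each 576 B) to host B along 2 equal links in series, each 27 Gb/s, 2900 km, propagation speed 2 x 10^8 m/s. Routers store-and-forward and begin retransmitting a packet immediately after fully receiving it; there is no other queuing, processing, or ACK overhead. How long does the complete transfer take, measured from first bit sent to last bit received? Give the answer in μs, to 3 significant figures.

29000 μs

Per-hop transmission t_tx = L/R = 4608/27000000000 = 0.170667 μs.
Per-hop propagation t_prop = 2900000/200000000 = 14500 μs.
Pipeline fill: first packet needs 2·t_tx to clear all hops; remaining 193 packets each add one t_tx.
Total = (2+194-1)·t_tx + 2·t_prop = 195·0.170667 + 2·14500 = 29000 μs.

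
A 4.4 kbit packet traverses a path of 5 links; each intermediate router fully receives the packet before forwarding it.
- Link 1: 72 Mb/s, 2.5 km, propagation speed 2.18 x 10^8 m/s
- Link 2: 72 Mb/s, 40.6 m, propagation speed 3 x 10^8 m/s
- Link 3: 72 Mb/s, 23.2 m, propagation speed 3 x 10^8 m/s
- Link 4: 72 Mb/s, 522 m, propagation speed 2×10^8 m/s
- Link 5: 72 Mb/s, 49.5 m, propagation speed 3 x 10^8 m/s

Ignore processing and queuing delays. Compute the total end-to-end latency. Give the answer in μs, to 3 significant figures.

320 μs

L = 4400 bits.
Transmission delay per hop = L/R = 4400/72000000 = 61.1111 μs; 5 hops → 305.556 μs.
Propagation delays (d/s per hop): 11.4679, 0.135333, 0.0773333, 2.61, 0.165 μs; sum = 14.4556 μs.
End-to-end = 320 μs.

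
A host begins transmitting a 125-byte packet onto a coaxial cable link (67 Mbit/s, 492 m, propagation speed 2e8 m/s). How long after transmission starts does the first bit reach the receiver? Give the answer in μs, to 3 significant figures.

2.46 μs

First bit experiences only propagation delay: d/s = 492/200000000 = 2.46 μs.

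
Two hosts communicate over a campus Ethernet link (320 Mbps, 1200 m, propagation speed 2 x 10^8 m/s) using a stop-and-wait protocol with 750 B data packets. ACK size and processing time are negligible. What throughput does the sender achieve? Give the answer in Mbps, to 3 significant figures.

195 Mbps

t_tx = L/R = 6000/320000000 = 1.875e-05 s.
t_prop = 1200/200000000 = 6e-06 s; RTT = 1.2e-05 s.
Cycle = t_tx + RTT = 3.075e-05 s.
Throughput = L / cycle = 6000 / 3.075e-05 = 195 Mbps.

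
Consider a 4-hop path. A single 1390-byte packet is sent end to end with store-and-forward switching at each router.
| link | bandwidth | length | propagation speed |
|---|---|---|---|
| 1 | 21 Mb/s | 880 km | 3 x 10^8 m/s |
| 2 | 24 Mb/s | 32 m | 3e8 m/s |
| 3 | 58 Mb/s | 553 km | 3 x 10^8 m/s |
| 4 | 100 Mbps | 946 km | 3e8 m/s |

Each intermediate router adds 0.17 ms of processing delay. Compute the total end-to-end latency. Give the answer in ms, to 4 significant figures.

9.736 ms

L = 1390 × 8 = 11120 bits.
Transmission delays (L/R per hop): 0.529524, 0.463333, 0.191724, 0.1112 ms; sum = 1.29578 ms.
Propagation delays (d/s per hop): 2.93333, 0.000106667, 1.84333, 3.15333 ms; sum = 7.93011 ms.
Processing at 3 router(s): 3 × 0.17 ms = 0.51 ms.
End-to-end = 9.736 ms.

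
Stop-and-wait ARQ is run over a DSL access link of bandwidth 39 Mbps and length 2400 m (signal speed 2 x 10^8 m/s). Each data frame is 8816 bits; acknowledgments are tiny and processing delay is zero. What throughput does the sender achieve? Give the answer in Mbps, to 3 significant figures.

t_tx = L/R = 8816/39000000 = 0.000226051 s.
t_prop = 2400/200000000 = 1.2e-05 s; RTT = 2.4e-05 s.
Cycle = t_tx + RTT = 0.000250051 s.
Throughput = L / cycle = 8816 / 0.000250051 = 35.3 Mbps.

35.3 Mbps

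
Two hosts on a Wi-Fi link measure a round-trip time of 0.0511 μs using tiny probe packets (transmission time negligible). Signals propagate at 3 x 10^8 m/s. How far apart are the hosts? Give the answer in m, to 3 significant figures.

One-way propagation = RTT/2 = 0.02555 μs.
d = s × t = 300000000 × 2.555e-08 = 7.67 m.

7.67 m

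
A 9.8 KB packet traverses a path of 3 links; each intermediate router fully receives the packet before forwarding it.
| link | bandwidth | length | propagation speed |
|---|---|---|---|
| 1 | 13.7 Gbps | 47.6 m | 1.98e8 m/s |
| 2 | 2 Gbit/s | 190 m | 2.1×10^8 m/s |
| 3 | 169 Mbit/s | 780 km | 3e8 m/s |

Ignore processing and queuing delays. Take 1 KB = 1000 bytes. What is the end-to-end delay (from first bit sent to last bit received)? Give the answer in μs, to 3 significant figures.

L = 78400 bits.
Transmission delays (L/R per hop): 5.72263, 39.2, 463.905 μs; sum = 508.828 μs.
Propagation delays (d/s per hop): 0.240404, 0.904762, 2600 μs; sum = 2601.15 μs.
End-to-end = 3110 μs.

3110 μs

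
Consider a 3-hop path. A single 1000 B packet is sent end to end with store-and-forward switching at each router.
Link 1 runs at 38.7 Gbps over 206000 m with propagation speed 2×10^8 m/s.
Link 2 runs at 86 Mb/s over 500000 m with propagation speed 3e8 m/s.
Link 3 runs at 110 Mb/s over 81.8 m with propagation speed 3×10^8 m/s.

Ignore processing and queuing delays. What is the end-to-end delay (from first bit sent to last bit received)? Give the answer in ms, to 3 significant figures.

L = 1000 × 8 = 8000 bits.
Transmission delays (L/R per hop): 0.000206718, 0.0930233, 0.0727273 ms; sum = 0.165957 ms.
Propagation delays (d/s per hop): 1.03, 1.66667, 0.000272667 ms; sum = 2.69694 ms.
End-to-end = 2.86 ms.

2.86 ms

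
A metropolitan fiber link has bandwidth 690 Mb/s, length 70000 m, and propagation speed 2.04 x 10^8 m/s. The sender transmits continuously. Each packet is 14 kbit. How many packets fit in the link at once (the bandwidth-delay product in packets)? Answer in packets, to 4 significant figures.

16.91 packets

Propagation delay = 70000 / 204000000 = 0.000343137 s.
BDP = R × t_prop = 690000000 × 0.000343137 = 236765 bits.
In packets of 14000 bits: 16.91 packets.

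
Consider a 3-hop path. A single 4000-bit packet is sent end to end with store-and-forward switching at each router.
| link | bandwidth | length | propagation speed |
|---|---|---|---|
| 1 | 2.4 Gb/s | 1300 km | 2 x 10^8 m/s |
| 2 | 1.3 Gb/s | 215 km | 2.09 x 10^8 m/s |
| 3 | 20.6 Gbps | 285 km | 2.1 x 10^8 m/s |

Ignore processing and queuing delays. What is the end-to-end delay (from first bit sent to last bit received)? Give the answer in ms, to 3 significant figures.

8.89 ms

Transmission delays (L/R per hop): 0.00166667, 0.00307692, 0.000194175 ms; sum = 0.00493776 ms.
Propagation delays (d/s per hop): 6.5, 1.02871, 1.35714 ms; sum = 8.88585 ms.
End-to-end = 8.89 ms.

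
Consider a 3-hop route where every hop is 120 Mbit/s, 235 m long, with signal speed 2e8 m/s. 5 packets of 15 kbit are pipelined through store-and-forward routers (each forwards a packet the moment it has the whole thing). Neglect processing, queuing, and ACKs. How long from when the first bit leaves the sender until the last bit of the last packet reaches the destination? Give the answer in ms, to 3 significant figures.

0.879 ms

Per-hop transmission t_tx = L/R = 15000/120000000 = 0.125 ms.
Per-hop propagation t_prop = 235/200000000 = 0.001175 ms.
Pipeline fill: first packet needs 3·t_tx to clear all hops; remaining 4 packets each add one t_tx.
Total = (3+5-1)·t_tx + 3·t_prop = 7·0.125 + 3·0.001175 = 0.879 ms.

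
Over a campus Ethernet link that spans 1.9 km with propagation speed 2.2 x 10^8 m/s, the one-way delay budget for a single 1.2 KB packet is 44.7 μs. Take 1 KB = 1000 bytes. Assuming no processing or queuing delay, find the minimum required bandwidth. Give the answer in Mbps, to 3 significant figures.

266 Mbps

L = 9600 bits.
Propagation delay = 1900 / 2.2e+08 = 8.63636 μs.
Transmission budget = 44.7 − 8.63636 = 36.0636 μs.
R ≥ L / t_tx = 9600 bits / 3.60636e-05 s = 266 Mbps.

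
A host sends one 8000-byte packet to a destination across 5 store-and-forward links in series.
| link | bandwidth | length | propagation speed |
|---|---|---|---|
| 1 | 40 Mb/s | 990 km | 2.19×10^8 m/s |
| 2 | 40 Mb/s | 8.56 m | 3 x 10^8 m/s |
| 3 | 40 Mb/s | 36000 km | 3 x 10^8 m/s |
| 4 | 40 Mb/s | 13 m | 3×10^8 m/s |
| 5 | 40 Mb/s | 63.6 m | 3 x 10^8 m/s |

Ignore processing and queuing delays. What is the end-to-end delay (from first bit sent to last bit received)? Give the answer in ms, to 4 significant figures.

L = 8000 × 8 = 64000 bits.
Transmission delay per hop = L/R = 64000/40000000 = 1.6 ms; 5 hops → 8 ms.
Propagation delays (d/s per hop): 4.52055, 2.85333e-05, 120, 4.33333e-05, 0.000212 ms; sum = 124.521 ms.
End-to-end = 132.5 ms.

132.5 ms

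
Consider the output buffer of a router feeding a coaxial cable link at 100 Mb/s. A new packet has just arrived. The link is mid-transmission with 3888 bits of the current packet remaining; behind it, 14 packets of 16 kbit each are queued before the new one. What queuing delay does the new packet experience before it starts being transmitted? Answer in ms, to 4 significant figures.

Each queued packet: L/R = 16000/100000000 = 0.16 ms.
14 queued → 2.24 ms.
Plus remaining 3888 bits of current packet: 0.03888 ms.
Queuing delay = 2.279 ms.

2.279 ms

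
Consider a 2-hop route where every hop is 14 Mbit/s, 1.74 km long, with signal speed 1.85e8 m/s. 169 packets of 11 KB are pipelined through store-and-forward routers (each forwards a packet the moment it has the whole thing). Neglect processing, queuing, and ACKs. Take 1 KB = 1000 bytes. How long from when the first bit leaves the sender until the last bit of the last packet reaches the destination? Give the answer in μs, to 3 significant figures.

Per-hop transmission t_tx = L/R = 88000/14000000 = 6285.71 μs.
Per-hop propagation t_prop = 1740/185000000 = 9.40541 μs.
Pipeline fill: first packet needs 2·t_tx to clear all hops; remaining 168 packets each add one t_tx.
Total = (2+169-1)·t_tx + 2·t_prop = 170·6285.71 + 2·9.40541 = 1070000 μs.

1070000 μs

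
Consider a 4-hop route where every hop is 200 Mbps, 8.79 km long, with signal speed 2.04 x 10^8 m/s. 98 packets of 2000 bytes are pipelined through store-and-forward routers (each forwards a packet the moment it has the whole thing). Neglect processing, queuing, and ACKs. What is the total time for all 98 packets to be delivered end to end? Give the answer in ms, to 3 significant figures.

8.25 ms

Per-hop transmission t_tx = L/R = 16000/200000000 = 0.08 ms.
Per-hop propagation t_prop = 8790/204000000 = 0.0430882 ms.
Pipeline fill: first packet needs 4·t_tx to clear all hops; remaining 97 packets each add one t_tx.
Total = (4+98-1)·t_tx + 4·t_prop = 101·0.08 + 4·0.0430882 = 8.25 ms.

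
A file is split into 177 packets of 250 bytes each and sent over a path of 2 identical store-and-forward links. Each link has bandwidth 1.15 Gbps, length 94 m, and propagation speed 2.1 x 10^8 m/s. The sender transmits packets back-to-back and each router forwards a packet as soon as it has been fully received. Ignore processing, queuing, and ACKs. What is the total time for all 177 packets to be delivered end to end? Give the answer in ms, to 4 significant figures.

Per-hop transmission t_tx = L/R = 2000/1150000000 = 0.00173913 ms.
Per-hop propagation t_prop = 94/210000000 = 0.000447619 ms.
Pipeline fill: first packet needs 2·t_tx to clear all hops; remaining 176 packets each add one t_tx.
Total = (2+177-1)·t_tx + 2·t_prop = 178·0.00173913 + 2·0.000447619 = 0.3105 ms.

0.3105 ms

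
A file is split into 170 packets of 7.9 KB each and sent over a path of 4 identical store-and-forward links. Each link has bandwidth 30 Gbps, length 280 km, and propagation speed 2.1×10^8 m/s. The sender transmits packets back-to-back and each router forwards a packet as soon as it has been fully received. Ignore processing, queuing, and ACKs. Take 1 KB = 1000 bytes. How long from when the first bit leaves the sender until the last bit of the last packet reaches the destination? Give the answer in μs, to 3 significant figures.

Per-hop transmission t_tx = L/R = 63200/30000000000 = 2.10667 μs.
Per-hop propagation t_prop = 280000/210000000 = 1333.33 μs.
Pipeline fill: first packet needs 4·t_tx to clear all hops; remaining 169 packets each add one t_tx.
Total = (4+170-1)·t_tx + 4·t_prop = 173·2.10667 + 4·1333.33 = 5700 μs.

5700 μs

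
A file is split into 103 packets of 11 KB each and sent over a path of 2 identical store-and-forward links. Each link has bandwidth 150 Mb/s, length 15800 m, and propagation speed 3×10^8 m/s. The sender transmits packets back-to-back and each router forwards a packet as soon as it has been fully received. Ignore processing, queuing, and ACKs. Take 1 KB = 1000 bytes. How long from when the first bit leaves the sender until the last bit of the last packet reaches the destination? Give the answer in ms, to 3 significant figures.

Per-hop transmission t_tx = L/R = 88000/150000000 = 0.586667 ms.
Per-hop propagation t_prop = 15800/300000000 = 0.0526667 ms.
Pipeline fill: first packet needs 2·t_tx to clear all hops; remaining 102 packets each add one t_tx.
Total = (2+103-1)·t_tx + 2·t_prop = 104·0.586667 + 2·0.0526667 = 61.1 ms.

61.1 ms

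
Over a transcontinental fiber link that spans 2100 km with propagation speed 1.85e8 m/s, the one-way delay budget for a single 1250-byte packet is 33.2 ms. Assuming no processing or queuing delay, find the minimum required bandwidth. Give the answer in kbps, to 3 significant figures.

458 kbps

L = 10000 bits.
Propagation delay = 2100000 / 185000000 = 11.3514 ms.
Transmission budget = 33.2 − 11.3514 = 21.8486 ms.
R ≥ L / t_tx = 10000 bits / 0.0218486 s = 458 kbps.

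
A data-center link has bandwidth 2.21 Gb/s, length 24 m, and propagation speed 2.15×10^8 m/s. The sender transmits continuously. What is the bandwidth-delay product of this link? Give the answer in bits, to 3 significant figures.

247 bits

Propagation delay = 24 / 215000000 = 1.11628e-07 s.
BDP = R × t_prop = 2210000000 × 1.11628e-07 = 246.698 bits.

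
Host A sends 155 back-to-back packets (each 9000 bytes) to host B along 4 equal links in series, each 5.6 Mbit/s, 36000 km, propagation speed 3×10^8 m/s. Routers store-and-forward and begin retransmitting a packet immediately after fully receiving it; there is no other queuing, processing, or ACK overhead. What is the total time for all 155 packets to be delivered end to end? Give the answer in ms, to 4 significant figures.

Per-hop transmission t_tx = L/R = 72000/5600000 = 12.8571 ms.
Per-hop propagation t_prop = 36000000/300000000 = 120 ms.
Pipeline fill: first packet needs 4·t_tx to clear all hops; remaining 154 packets each add one t_tx.
Total = (4+155-1)·t_tx + 4·t_prop = 158·12.8571 + 4·120 = 2511 ms.

2511 ms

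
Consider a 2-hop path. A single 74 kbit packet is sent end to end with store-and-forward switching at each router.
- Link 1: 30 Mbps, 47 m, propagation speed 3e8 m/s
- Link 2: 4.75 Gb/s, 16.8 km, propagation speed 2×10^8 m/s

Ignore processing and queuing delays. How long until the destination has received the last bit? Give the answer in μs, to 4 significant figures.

2566 μs

L = 74000 bits.
Transmission delays (L/R per hop): 2466.67, 15.5789 μs; sum = 2482.25 μs.
Propagation delays (d/s per hop): 0.156667, 84 μs; sum = 84.1567 μs.
End-to-end = 2566 μs.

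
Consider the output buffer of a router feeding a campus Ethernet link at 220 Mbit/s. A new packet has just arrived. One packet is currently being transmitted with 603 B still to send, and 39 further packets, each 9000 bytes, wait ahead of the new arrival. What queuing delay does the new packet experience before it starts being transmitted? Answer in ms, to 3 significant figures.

Each queued packet: L/R = 72000/220000000 = 0.327273 ms.
39 queued → 12.7636 ms.
Plus remaining 4824 bits of current packet: 0.0219273 ms.
Queuing delay = 12.8 ms.

12.8 ms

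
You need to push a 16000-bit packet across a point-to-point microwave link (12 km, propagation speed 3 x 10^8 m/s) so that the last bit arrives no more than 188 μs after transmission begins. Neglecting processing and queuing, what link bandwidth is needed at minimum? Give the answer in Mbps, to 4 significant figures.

Propagation delay = 12000 / 300000000 = 40 μs.
Transmission budget = 188 − 40 = 148 μs.
R ≥ L / t_tx = 16000 bits / 0.000148 s = 108.1 Mbps.

108.1 Mbps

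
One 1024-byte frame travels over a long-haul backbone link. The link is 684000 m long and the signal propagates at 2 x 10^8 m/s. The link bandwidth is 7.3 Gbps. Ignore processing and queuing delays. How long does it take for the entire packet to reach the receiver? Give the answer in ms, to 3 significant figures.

L = 1024 × 8 = 8192 bits.
Transmission delay = L/R = 8192 / 7300000000 = 0.00112219 ms.
Propagation delay = d/s = 684000 m / 200000000 m/s = 3.42 ms.
Total = 3.42 ms.

3.42 ms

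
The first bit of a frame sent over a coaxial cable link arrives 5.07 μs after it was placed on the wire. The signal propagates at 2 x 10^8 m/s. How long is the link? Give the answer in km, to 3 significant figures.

d = s × t_prop = 200000000 × 5.07e-06 = 1.01 km.

1.01 km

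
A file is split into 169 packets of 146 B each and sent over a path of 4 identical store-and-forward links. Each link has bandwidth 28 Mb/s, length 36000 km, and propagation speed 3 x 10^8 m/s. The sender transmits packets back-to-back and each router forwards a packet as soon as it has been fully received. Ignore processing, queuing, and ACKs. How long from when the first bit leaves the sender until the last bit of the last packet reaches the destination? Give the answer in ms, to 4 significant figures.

487.2 ms

Per-hop transmission t_tx = L/R = 1168/28000000 = 0.0417143 ms.
Per-hop propagation t_prop = 36000000/300000000 = 120 ms.
Pipeline fill: first packet needs 4·t_tx to clear all hops; remaining 168 packets each add one t_tx.
Total = (4+169-1)·t_tx + 4·t_prop = 172·0.0417143 + 4·120 = 487.2 ms.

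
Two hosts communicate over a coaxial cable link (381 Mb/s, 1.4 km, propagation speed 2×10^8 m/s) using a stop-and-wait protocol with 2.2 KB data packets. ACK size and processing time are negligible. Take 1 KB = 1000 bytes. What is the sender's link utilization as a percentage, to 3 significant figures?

t_tx = L/R = 17600/381000000 = 4.61942e-05 s.
t_prop = 1400/200000000 = 7e-06 s; RTT = 1.4e-05 s.
Cycle = t_tx + RTT = 6.01942e-05 s.
Utilization = t_tx / cycle = 4.61942e-05/6.01942e-05 = 76.7 %.

76.7 %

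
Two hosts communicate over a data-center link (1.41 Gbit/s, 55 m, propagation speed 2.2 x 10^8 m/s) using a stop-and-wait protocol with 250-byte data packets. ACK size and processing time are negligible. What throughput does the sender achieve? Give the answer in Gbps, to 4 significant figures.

t_tx = L/R = 2000/1410000000 = 1.41844e-06 s.
t_prop = 55/2.2e+08 = 2.5e-07 s; RTT = 5e-07 s.
Cycle = t_tx + RTT = 1.91844e-06 s.
Throughput = L / cycle = 2000 / 1.91844e-06 = 1.043 Gbps.

1.043 Gbps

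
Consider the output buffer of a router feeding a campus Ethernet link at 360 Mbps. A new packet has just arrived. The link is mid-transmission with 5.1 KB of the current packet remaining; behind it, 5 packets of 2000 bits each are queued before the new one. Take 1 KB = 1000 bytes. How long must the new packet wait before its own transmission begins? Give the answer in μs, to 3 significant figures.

Each queued packet: L/R = 2000/360000000 = 5.55556 μs.
5 queued → 27.7778 μs.
Plus remaining 40800 bits of current packet: 113.333 μs.
Queuing delay = 141 μs.

141 μs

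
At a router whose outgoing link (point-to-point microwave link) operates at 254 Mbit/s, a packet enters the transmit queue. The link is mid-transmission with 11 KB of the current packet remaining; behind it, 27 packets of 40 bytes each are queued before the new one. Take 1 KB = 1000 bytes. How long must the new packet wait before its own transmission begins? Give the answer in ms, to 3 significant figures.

Each queued packet: L/R = 320/254000000 = 0.00125984 ms.
27 queued → 0.0340157 ms.
Plus remaining 88000 bits of current packet: 0.346457 ms.
Queuing delay = 0.380 ms.

0.380 ms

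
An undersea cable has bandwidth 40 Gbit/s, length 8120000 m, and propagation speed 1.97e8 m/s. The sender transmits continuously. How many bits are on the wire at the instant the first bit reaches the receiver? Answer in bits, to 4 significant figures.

1649000000 bits

Propagation delay = 8120000 / 197000000 = 0.0412183 s.
BDP = R × t_prop = 40000000000 × 0.0412183 = 1648730000 bits.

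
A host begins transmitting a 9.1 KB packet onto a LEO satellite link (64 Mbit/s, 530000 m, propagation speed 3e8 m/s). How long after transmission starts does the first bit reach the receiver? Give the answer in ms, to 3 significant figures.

First bit experiences only propagation delay: d/s = 530000/300000000 = 1.77 ms.

1.77 ms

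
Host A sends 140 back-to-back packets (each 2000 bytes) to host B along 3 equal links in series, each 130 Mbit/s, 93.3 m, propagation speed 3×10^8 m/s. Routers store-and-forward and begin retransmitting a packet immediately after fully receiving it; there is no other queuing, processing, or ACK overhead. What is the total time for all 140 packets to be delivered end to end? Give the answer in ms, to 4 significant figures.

Per-hop transmission t_tx = L/R = 16000/130000000 = 0.123077 ms.
Per-hop propagation t_prop = 93.3/300000000 = 0.000311 ms.
Pipeline fill: first packet needs 3·t_tx to clear all hops; remaining 139 packets each add one t_tx.
Total = (3+140-1)·t_tx + 3·t_prop = 142·0.123077 + 3·0.000311 = 17.48 ms.

17.48 ms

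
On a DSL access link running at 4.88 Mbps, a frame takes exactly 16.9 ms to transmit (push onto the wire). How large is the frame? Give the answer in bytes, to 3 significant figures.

L = R × t_tx = 4880000 b/s × 0.0169 s = 82472 bits.
In bytes: 82472 / 8 = 10300 bytes.

10300 bytes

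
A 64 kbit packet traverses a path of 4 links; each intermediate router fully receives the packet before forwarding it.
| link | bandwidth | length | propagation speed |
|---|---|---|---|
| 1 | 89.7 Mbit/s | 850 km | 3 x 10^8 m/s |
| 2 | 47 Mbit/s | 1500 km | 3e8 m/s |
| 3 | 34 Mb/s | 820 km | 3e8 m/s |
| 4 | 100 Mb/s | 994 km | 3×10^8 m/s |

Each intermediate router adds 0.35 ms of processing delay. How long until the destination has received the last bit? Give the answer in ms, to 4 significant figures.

19.53 ms

L = 64000 bits.
Transmission delays (L/R per hop): 0.713489, 1.3617, 1.88235, 0.64 ms; sum = 4.59754 ms.
Propagation delays (d/s per hop): 2.83333, 5, 2.73333, 3.31333 ms; sum = 13.88 ms.
Processing at 3 router(s): 3 × 0.35 ms = 1.05 ms.
End-to-end = 19.53 ms.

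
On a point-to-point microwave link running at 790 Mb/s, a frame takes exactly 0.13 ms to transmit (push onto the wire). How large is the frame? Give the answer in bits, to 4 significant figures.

102700 bits

L = R × t_tx = 790000000 b/s × 0.00013 s = 102700 bits.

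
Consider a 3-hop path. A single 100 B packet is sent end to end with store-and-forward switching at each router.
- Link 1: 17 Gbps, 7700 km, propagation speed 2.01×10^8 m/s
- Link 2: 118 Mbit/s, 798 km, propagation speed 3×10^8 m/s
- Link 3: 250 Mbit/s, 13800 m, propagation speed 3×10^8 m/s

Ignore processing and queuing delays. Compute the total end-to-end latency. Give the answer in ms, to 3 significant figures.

L = 100 × 8 = 800 bits.
Transmission delays (L/R per hop): 4.70588e-05, 0.00677966, 0.0032 ms; sum = 0.0100267 ms.
Propagation delays (d/s per hop): 38.3085, 2.66, 0.046 ms; sum = 41.0145 ms.
End-to-end = 41.0 ms.

41.0 ms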